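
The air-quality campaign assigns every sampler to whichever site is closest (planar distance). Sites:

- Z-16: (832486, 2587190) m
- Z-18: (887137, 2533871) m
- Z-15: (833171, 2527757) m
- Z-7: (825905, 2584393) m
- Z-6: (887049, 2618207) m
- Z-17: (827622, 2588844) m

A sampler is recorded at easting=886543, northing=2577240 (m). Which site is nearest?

Squared distances to each site:
Z-16: 3021161749.000; Z-18: 1881222997.000; Z-15: 5297137673.000; Z-7: 3728132453.000; Z-6: 1678551125.000; Z-17: 3606337057.000.
Minimum at Z-6.

Z-6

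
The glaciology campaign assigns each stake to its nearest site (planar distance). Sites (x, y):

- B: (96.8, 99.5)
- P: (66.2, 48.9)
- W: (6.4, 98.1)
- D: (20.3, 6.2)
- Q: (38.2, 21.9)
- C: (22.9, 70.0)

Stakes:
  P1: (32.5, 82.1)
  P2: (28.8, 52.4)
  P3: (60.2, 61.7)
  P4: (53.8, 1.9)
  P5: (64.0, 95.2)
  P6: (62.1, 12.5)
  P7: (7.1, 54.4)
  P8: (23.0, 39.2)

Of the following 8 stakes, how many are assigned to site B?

1

P1 → C
P2 → C
P3 → P
P4 → Q
P5 → B
P6 → Q
P7 → C
P8 → Q
1 of the 8 goes to B.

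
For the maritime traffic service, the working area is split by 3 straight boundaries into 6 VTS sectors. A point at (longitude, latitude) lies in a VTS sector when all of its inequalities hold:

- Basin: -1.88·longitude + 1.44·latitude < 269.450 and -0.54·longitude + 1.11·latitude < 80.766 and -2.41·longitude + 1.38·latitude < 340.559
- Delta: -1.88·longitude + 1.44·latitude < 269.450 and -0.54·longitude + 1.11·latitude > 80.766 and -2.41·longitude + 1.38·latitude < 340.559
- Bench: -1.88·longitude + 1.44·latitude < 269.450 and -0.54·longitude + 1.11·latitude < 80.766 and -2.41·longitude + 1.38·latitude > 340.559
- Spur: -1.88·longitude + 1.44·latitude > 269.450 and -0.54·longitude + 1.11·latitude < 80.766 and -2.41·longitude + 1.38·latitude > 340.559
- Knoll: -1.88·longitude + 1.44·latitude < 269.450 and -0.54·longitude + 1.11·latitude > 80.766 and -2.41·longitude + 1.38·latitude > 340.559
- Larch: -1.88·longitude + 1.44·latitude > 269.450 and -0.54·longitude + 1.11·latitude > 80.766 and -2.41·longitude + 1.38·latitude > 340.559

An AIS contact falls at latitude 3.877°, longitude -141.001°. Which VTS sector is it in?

-1.88·-141.001 + 1.44·3.877 = 270.665, which is > 269.450
-0.54·-141.001 + 1.11·3.877 = 80.444, which is < 80.766
-2.41·-141.001 + 1.38·3.877 = 345.163, which is > 340.559
This sign pattern matches Spur.

Spur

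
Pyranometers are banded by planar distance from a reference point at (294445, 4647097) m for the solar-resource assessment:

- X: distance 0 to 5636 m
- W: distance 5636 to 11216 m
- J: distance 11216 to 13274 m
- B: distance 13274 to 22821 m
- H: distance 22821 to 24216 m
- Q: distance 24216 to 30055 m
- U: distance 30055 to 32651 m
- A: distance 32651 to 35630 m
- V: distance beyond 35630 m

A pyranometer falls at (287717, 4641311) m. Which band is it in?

W

Distance = √((287717−294445)² + (4641311−4647097)²) = √(45265984.000 + 33477796.000) = 8873.769 m.
5636 ≤ 8873.769 < 11216 → W.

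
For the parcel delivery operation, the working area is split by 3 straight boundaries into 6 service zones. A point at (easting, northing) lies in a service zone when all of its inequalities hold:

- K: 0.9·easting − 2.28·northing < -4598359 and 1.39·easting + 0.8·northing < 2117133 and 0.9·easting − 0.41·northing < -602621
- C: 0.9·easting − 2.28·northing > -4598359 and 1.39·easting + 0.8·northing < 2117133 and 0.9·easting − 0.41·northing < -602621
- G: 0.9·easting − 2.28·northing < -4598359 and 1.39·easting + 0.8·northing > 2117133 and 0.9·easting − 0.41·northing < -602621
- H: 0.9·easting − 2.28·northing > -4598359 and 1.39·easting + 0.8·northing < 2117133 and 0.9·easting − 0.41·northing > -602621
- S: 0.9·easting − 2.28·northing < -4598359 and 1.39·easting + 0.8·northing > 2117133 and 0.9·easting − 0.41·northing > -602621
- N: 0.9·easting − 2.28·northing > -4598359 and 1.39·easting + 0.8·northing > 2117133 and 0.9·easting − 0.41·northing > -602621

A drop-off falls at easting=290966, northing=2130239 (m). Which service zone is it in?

0.9·290966 − 2.28·2130239 = -4595075.520, which is > -4598359
1.39·290966 + 0.8·2130239 = 2108633.940, which is < 2117133
0.9·290966 − 0.41·2130239 = -611528.590, which is < -602621
This sign pattern matches C.

C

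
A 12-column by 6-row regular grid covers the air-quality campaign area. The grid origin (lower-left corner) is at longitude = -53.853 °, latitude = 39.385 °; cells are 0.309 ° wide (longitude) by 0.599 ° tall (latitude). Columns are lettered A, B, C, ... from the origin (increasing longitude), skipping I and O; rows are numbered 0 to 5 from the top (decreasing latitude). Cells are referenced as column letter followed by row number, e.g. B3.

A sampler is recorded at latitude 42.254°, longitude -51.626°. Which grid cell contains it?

Column index: ⌊(-51.626 − -53.853) / 0.309⌋ = ⌊7.207⌋ = 7 → column H
Row offset from origin: ⌊(42.254 − 39.385) / 0.599⌋ = ⌊4.790⌋ = 4 → row 1 (counted from top)

H1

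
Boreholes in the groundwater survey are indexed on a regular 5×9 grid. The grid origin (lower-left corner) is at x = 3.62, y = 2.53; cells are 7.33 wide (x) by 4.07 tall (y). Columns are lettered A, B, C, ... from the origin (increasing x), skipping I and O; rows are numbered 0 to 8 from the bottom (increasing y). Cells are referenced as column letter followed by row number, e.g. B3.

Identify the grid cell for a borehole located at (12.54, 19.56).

Column index: ⌊(12.54 − 3.62) / 7.33⌋ = ⌊1.217⌋ = 1 → column B
Row offset from origin: ⌊(19.56 − 2.53) / 4.07⌋ = ⌊4.184⌋ = 4 → row 4

B4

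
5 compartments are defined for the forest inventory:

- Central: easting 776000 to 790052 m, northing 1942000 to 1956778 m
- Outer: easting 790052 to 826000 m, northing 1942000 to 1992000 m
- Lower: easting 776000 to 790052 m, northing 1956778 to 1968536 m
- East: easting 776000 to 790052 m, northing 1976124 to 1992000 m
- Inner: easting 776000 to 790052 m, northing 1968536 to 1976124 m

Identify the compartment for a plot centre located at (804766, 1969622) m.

The point has easting = 804766 and northing = 1969622.
Only Outer satisfies 790052 ≤ easting ≤ 826000 and 1942000 ≤ northing ≤ 1992000.

Outer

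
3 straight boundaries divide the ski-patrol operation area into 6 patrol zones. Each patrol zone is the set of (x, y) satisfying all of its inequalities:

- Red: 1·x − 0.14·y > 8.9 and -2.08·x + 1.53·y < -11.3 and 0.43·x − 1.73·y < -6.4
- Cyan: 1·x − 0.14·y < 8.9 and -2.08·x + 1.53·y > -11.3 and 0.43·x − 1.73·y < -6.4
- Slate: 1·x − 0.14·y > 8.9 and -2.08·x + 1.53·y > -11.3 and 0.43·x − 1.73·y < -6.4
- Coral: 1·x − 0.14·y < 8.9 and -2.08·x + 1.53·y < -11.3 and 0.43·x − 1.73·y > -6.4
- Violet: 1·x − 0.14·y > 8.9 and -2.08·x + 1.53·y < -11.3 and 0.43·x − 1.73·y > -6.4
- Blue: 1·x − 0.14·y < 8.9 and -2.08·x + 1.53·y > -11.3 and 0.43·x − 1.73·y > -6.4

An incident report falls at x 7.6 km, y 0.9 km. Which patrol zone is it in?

1·7.6 − 0.14·0.9 = 7.474, which is < 8.9
-2.08·7.6 + 1.53·0.9 = -14.431, which is < -11.3
0.43·7.6 − 1.73·0.9 = 1.711, which is > -6.4
This sign pattern matches Coral.

Coral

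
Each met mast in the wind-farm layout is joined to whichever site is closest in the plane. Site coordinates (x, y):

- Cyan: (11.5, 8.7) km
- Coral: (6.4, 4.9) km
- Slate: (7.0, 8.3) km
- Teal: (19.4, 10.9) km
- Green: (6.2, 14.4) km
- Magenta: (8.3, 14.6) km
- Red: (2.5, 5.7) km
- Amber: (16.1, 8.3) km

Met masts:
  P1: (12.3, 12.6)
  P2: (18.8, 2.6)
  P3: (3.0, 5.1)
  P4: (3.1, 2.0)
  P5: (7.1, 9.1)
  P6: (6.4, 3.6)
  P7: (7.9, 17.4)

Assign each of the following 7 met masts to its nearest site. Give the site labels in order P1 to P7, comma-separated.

P1 → Cyan (d²=15.85)
P2 → Amber (d²=39.78)
P3 → Red (d²=0.61)
P4 → Red (d²=14.05)
P5 → Slate (d²=0.65)
P6 → Coral (d²=1.69)
P7 → Magenta (d²=8.00)

Cyan, Amber, Red, Red, Slate, Coral, Magenta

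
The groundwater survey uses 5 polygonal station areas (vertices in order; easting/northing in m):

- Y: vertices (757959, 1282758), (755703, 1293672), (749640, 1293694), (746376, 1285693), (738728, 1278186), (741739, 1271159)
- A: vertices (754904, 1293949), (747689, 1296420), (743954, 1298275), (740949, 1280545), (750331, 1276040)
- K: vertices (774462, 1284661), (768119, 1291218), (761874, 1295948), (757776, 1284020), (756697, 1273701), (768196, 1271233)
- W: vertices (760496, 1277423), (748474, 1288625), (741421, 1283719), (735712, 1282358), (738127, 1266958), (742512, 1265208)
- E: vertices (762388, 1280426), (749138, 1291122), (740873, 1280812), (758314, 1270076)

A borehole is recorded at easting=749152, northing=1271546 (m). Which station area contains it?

Cast a ray rightward from (749152, 1271546). For each polygon, the edges (by vertex number in listed order) whose endpoints lie on opposite sides of northing = 1271546, where each meets that height, and whether that is right or left of the point:
Y: 5–6 at easting≈741573.2 (left), 6–1 at easting≈742280.2 (left) → 0 crossings.
A: no edge straddles that height → 0 crossings.
K: 5–6 at easting≈766737.7 (right), 6–1 at easting≈768342.1 (right) → 2 crossings.
W: 4–5 at easting≈737407.5 (left), 6–1 at easting≈751843.4 (right) → 1 crossing.
E: 3–4 at easting≈755925.9 (right), 4–1 at easting≈758892.6 (right) → 2 crossings.
Only W has an odd count, so the point is inside W.

W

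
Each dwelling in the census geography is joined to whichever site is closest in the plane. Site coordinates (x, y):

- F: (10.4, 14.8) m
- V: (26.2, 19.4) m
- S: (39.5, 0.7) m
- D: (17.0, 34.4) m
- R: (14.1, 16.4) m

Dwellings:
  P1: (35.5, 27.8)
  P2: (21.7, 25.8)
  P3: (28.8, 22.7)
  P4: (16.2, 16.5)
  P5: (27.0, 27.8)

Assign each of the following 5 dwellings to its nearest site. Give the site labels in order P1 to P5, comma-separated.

V, V, V, R, V

P1 → V (d²=157.05)
P2 → V (d²=61.21)
P3 → V (d²=17.65)
P4 → R (d²=4.42)
P5 → V (d²=71.20)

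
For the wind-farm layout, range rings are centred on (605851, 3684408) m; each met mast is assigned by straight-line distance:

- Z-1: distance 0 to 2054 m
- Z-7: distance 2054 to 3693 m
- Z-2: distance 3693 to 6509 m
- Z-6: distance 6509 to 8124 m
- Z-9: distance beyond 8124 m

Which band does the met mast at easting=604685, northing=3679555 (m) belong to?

Distance = √((604685−605851)² + (3679555−3684408)²) = √(1359556.000 + 23551609.000) = 4991.109 m.
3693 ≤ 4991.109 < 6509 → Z-2.

Z-2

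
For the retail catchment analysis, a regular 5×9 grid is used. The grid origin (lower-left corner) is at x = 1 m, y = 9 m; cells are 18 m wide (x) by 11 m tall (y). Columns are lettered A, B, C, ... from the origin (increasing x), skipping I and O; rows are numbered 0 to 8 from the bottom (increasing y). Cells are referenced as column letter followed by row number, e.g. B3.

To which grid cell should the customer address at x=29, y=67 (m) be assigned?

B5

Column index: ⌊(29 − 1) / 18⌋ = ⌊1.556⌋ = 1 → column B
Row offset from origin: ⌊(67 − 9) / 11⌋ = ⌊5.273⌋ = 5 → row 5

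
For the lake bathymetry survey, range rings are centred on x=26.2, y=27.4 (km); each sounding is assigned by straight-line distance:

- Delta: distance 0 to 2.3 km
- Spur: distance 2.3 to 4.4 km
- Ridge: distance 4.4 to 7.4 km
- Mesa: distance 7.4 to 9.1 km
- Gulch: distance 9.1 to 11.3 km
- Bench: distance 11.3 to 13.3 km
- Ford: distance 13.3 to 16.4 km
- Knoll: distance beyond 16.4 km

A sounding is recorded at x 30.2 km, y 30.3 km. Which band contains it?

Distance = √((30.2−26.2)² + (30.3−27.4)²) = √(16.000 + 8.410) = 4.941 km.
4.4 ≤ 4.941 < 7.4 → Ridge.

Ridge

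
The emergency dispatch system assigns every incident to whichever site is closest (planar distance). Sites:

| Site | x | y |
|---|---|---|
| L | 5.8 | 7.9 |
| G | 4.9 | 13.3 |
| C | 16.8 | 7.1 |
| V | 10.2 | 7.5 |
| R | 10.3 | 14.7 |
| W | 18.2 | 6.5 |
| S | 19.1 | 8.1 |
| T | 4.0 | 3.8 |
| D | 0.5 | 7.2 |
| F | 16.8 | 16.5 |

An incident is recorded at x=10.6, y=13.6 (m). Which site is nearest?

Squared distances to each site:
L: 55.530; G: 32.580; C: 80.690; V: 37.370; R: 1.300; W: 108.170; S: 102.500; T: 139.600; D: 142.970; F: 46.850.
Minimum at R.

R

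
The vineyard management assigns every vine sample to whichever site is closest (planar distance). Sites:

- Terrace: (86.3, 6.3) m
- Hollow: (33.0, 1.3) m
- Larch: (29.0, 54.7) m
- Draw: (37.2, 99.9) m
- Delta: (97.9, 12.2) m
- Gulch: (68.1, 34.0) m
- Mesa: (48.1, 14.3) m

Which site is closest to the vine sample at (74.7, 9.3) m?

Terrace

Squared distances to each site:
Terrace: 143.560; Hollow: 1802.890; Larch: 4149.650; Draw: 9614.610; Delta: 546.650; Gulch: 653.650; Mesa: 732.560.
Minimum at Terrace.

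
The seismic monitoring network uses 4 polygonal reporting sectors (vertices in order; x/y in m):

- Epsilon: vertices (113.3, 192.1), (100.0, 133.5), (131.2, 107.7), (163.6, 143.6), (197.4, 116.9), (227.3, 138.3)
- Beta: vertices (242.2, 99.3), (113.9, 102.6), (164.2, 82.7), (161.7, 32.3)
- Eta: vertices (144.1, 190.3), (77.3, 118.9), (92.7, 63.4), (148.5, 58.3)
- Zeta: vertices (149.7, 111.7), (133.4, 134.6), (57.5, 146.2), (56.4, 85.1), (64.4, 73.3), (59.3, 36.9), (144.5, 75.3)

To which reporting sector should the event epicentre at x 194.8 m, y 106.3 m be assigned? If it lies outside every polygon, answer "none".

none

Cast a ray rightward from (194.8, 106.3). For each polygon, the edges (by vertex number in listed order) whose endpoints lie on opposite sides of y = 106.3, where each meets that height, and whether that is right or left of the point:
Epsilon: no edge straddles that height → 0 crossings.
Beta: no edge straddles that height → 0 crossings.
Eta: 2–3 at x≈80.80 (left), 4–1 at x≈146.90 (left) → 0 crossings.
Zeta: 3–4 at x≈56.78 (left), 7–1 at x≈148.93 (left) → 0 crossings.
All counts are even, so the point lies outside every listed polygon.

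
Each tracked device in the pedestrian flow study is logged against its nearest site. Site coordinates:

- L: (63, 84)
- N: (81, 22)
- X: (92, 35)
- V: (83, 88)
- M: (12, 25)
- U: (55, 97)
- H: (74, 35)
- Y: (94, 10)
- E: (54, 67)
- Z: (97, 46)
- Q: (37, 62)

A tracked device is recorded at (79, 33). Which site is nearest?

H

Squared distances to each site:
L: 2857.000; N: 125.000; X: 173.000; V: 3041.000; M: 4553.000; U: 4672.000; H: 29.000; Y: 754.000; E: 1781.000; Z: 493.000; Q: 2605.000.
Minimum at H.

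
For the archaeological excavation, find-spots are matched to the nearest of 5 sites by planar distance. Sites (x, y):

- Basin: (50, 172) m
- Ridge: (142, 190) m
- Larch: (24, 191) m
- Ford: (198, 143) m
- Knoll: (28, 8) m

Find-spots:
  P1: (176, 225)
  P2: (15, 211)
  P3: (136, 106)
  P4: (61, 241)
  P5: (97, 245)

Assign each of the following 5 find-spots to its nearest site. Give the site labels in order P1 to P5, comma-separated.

P1 → Ridge (d²=2381.00)
P2 → Larch (d²=481.00)
P3 → Ford (d²=5213.00)
P4 → Larch (d²=3869.00)
P5 → Ridge (d²=5050.00)

Ridge, Larch, Ford, Larch, Ridge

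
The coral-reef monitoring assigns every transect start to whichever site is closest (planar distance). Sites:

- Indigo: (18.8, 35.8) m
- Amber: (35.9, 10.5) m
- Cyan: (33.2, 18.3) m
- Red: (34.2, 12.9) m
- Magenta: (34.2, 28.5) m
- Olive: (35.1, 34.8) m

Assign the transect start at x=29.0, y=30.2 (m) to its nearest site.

Squared distances to each site:
Indigo: 135.400; Amber: 435.700; Cyan: 159.250; Red: 326.330; Magenta: 29.930; Olive: 58.370.
Minimum at Magenta.

Magenta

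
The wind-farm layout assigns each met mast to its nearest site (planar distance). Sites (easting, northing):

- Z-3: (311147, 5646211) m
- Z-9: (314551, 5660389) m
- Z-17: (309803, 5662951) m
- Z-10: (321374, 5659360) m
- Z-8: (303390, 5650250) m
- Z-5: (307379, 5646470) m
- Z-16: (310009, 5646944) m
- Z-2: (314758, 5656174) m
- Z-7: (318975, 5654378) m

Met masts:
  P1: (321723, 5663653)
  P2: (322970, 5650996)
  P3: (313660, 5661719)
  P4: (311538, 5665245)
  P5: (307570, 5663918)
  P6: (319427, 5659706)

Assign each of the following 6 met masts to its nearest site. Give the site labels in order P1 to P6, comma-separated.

Z-10, Z-7, Z-9, Z-17, Z-17, Z-10

P1 → Z-10 (d²=18551650.00)
P2 → Z-7 (d²=27397949.00)
P3 → Z-9 (d²=2562781.00)
P4 → Z-17 (d²=8272661.00)
P5 → Z-17 (d²=5921378.00)
P6 → Z-10 (d²=3910525.00)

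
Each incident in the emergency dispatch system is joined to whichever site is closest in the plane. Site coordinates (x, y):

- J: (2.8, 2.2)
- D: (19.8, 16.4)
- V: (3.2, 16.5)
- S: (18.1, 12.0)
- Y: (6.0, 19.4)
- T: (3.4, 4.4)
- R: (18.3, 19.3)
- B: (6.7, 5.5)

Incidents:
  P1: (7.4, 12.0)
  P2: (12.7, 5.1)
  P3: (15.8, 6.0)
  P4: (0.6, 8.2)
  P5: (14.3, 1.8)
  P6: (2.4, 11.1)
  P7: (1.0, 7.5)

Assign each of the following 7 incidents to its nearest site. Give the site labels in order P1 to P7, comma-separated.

P1 → V (d²=37.89)
P2 → B (d²=36.16)
P3 → S (d²=41.29)
P4 → T (d²=22.28)
P5 → B (d²=71.45)
P6 → V (d²=29.80)
P7 → T (d²=15.37)

V, B, S, T, B, V, T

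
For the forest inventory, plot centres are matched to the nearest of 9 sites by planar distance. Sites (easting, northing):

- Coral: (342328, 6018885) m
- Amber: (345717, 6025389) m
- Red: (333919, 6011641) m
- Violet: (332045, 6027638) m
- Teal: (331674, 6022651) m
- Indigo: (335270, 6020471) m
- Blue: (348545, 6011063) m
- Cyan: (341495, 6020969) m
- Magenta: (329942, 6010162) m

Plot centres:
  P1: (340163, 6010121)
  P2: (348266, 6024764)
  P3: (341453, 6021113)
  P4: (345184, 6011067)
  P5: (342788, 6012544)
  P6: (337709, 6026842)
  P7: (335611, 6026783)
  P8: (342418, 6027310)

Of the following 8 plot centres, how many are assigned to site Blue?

2

P1 → Red
P2 → Amber
P3 → Cyan
P4 → Blue
P5 → Blue
P6 → Violet
P7 → Violet
P8 → Amber
2 of the 8 go to Blue.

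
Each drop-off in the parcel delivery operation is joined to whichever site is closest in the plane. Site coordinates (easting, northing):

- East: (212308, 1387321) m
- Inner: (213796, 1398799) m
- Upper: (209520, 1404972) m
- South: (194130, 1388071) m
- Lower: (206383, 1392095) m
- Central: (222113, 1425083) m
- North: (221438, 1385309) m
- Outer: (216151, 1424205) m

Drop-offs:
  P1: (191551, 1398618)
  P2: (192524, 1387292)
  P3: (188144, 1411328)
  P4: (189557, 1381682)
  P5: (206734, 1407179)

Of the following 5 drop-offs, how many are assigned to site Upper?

P1 → South
P2 → South
P3 → Upper
P4 → South
P5 → Upper
2 of the 5 go to Upper.

2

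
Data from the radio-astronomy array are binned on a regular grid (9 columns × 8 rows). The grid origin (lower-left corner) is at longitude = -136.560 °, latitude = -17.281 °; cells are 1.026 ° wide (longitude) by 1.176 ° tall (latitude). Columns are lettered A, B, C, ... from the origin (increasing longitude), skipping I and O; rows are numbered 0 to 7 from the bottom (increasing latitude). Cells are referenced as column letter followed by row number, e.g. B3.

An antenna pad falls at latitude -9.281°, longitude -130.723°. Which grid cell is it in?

F6

Column index: ⌊(-130.723 − -136.560) / 1.026⌋ = ⌊5.689⌋ = 5 → column F
Row offset from origin: ⌊(-9.281 − -17.281) / 1.176⌋ = ⌊6.803⌋ = 6 → row 6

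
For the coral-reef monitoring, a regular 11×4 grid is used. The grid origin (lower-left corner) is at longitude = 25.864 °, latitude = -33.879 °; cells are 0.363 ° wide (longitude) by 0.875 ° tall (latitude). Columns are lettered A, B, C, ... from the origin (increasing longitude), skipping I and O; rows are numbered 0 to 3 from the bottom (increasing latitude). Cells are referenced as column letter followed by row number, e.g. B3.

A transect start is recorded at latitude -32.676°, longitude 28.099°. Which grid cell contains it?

Column index: ⌊(28.099 − 25.864) / 0.363⌋ = ⌊6.157⌋ = 6 → column G
Row offset from origin: ⌊(-32.676 − -33.879) / 0.875⌋ = ⌊1.375⌋ = 1 → row 1

G1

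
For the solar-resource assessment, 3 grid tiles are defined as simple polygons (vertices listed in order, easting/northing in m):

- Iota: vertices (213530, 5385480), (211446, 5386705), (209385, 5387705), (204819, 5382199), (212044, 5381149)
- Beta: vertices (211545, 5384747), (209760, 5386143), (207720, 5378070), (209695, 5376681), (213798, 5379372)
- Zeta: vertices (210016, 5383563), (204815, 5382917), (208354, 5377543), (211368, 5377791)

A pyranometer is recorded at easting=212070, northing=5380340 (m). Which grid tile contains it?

Beta

Cast a ray rightward from (212070, 5380340). For each polygon, the edges (by vertex number in listed order) whose endpoints lie on opposite sides of northing = 5380340, where each meets that height, and whether that is right or left of the point:
Iota: no edge straddles that height → 0 crossings.
Beta: 2–3 at easting≈208293.6 (left), 5–1 at easting≈213392.3 (right) → 1 crossing.
Zeta: 2–3 at easting≈206512.1 (left), 4–1 at easting≈210770.9 (left) → 0 crossings.
Only Beta has an odd count, so the point is inside Beta.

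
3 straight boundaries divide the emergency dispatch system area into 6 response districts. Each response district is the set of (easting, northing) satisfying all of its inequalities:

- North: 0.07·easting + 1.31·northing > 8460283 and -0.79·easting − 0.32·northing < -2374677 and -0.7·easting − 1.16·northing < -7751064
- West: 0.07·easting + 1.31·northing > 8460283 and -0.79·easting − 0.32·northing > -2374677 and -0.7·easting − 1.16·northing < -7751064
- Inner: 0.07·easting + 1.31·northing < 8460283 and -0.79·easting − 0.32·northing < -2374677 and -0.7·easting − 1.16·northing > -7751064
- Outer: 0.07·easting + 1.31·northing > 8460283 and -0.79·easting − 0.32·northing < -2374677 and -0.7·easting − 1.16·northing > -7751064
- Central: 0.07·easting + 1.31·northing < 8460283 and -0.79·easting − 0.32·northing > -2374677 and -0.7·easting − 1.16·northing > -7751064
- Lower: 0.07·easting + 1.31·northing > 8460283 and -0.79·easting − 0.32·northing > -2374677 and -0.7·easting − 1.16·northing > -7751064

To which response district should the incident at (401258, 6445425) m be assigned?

North

0.07·401258 + 1.31·6445425 = 8471594.810, which is > 8460283
-0.79·401258 − 0.32·6445425 = -2379529.820, which is < -2374677
-0.7·401258 − 1.16·6445425 = -7757573.600, which is < -7751064
This sign pattern matches North.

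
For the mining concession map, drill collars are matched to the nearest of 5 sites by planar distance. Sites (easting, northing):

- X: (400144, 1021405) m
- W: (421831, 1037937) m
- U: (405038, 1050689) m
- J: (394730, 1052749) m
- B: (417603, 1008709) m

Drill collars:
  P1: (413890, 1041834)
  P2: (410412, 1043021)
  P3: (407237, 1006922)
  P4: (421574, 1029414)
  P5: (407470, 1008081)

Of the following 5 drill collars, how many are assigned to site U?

P1 → W
P2 → U
P3 → B
P4 → W
P5 → B
1 of the 5 goes to U.

1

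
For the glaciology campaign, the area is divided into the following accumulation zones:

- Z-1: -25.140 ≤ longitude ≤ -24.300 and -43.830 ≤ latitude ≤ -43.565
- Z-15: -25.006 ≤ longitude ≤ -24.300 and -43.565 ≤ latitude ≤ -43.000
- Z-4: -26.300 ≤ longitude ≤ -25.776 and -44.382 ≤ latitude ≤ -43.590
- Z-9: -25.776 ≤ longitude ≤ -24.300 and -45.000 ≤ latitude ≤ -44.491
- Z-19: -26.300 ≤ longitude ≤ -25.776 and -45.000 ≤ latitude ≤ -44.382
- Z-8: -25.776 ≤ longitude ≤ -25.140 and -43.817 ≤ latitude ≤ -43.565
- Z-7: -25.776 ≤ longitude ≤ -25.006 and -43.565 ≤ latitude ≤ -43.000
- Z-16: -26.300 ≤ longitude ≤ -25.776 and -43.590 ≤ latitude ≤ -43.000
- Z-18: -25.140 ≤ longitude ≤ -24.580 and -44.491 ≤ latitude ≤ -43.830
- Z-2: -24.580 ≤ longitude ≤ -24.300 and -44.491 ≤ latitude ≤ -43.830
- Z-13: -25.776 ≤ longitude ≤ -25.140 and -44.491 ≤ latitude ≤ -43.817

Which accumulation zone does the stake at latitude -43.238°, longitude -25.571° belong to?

Z-7

The point has longitude = -25.571 and latitude = -43.238.
Only Z-7 satisfies -25.776 ≤ longitude ≤ -25.006 and -43.565 ≤ latitude ≤ -43.000.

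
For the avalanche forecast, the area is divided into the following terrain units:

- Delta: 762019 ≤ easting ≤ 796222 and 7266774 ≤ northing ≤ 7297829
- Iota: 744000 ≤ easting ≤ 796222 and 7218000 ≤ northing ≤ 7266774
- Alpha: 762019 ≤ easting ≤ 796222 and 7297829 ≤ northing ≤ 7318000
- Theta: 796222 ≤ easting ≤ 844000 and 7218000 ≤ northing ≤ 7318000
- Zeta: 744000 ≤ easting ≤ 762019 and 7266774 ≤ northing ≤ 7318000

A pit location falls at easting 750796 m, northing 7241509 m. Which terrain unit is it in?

The point has easting = 750796 and northing = 7241509.
Only Iota satisfies 744000 ≤ easting ≤ 796222 and 7218000 ≤ northing ≤ 7266774.

Iota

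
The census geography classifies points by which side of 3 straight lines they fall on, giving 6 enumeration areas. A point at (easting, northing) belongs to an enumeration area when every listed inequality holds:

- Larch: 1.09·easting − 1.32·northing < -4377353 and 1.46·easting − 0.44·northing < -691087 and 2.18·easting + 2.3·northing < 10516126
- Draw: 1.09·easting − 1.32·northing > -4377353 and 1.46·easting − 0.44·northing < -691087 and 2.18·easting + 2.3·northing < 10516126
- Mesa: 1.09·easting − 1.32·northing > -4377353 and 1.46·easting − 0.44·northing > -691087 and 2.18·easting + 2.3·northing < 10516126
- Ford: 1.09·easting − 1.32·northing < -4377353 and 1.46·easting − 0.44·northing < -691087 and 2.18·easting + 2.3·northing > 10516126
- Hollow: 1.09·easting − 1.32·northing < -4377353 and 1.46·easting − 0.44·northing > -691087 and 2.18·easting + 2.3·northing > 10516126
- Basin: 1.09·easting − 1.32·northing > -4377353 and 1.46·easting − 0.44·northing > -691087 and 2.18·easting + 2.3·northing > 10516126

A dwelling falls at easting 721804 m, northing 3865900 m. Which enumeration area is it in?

1.09·721804 − 1.32·3865900 = -4316221.640, which is > -4377353
1.46·721804 − 0.44·3865900 = -647162.160, which is > -691087
2.18·721804 + 2.3·3865900 = 10465102.720, which is < 10516126
This sign pattern matches Mesa.

Mesa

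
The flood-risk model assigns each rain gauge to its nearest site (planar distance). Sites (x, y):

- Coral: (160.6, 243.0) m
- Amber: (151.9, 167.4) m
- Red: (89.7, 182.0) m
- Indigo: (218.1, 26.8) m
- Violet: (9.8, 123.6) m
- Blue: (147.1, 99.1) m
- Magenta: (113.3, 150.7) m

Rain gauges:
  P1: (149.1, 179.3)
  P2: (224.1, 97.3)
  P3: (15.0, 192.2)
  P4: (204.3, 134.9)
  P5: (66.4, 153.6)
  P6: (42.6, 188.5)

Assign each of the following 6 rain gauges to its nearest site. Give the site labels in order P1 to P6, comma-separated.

Amber, Indigo, Violet, Amber, Red, Red

P1 → Amber (d²=149.45)
P2 → Indigo (d²=5006.25)
P3 → Violet (d²=4733.00)
P4 → Amber (d²=3802.01)
P5 → Red (d²=1349.45)
P6 → Red (d²=2260.66)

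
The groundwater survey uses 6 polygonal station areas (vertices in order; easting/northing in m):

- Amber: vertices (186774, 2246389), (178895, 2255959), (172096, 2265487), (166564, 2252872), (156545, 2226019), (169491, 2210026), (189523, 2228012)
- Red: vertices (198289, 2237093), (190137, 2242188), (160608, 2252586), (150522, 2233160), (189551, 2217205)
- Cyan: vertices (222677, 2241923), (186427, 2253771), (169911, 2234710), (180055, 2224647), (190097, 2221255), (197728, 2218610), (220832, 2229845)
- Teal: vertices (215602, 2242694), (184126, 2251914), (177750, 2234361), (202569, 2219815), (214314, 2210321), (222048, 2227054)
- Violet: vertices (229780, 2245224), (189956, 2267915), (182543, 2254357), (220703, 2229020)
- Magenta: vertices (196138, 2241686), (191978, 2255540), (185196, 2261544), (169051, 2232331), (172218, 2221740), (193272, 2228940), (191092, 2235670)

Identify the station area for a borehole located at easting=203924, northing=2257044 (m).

Cast a ray rightward from (203924, 2257044). For each polygon, the edges (by vertex number in listed order) whose endpoints lie on opposite sides of northing = 2257044, where each meets that height, and whether that is right or left of the point:
Amber: 2–3 at easting≈178120.8 (left), 3–4 at easting≈168393.5 (left) → 0 crossings.
Red: no edge straddles that height → 0 crossings.
Cyan: no edge straddles that height → 0 crossings.
Teal: no edge straddles that height → 0 crossings.
Violet: 1–2 at easting≈209035.2 (right), 2–3 at easting≈184012.1 (left) → 1 crossing.
Magenta: 2–3 at easting≈190279.1 (left), 3–4 at easting≈182709.0 (left) → 0 crossings.
Only Violet has an odd count, so the point is inside Violet.

Violet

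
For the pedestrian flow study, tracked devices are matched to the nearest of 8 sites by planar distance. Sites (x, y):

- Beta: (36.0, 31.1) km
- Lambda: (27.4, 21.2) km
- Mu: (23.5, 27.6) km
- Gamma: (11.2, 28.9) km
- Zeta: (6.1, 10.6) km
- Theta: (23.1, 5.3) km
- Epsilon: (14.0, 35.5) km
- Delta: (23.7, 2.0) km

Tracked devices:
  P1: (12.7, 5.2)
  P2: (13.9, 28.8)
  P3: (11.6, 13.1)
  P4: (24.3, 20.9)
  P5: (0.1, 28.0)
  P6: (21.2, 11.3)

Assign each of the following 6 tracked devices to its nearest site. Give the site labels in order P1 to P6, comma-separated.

P1 → Zeta (d²=72.72)
P2 → Gamma (d²=7.30)
P3 → Zeta (d²=36.50)
P4 → Lambda (d²=9.70)
P5 → Gamma (d²=124.02)
P6 → Theta (d²=39.61)

Zeta, Gamma, Zeta, Lambda, Gamma, Theta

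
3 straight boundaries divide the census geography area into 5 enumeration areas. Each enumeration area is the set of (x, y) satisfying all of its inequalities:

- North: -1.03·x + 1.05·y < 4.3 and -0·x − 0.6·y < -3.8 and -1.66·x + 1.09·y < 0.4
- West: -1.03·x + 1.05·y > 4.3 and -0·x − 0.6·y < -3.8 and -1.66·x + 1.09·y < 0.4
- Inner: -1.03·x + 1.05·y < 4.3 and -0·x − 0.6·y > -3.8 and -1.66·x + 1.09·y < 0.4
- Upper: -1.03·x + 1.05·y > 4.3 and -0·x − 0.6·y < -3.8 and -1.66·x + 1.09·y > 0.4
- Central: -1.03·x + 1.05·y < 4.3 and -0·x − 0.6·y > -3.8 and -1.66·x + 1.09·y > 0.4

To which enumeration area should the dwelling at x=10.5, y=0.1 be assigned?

Inner

-1.03·10.5 + 1.05·0.1 = -10.710, which is < 4.3
-0·10.5 − 0.6·0.1 = -0.060, which is > -3.8
-1.66·10.5 + 1.09·0.1 = -17.321, which is < 0.4
This sign pattern matches Inner.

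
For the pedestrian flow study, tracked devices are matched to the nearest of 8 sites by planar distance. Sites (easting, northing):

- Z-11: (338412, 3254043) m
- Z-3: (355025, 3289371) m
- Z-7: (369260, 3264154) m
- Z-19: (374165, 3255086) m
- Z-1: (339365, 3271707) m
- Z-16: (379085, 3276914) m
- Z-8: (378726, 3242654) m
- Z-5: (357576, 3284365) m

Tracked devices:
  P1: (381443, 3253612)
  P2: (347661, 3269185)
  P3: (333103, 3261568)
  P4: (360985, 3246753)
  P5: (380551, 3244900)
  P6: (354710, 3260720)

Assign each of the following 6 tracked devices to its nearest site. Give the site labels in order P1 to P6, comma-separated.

Z-19, Z-1, Z-11, Z-19, Z-8, Z-7

P1 → Z-19 (d²=55141960.00)
P2 → Z-1 (d²=75184100.00)
P3 → Z-11 (d²=84811106.00)
P4 → Z-19 (d²=243151289.00)
P5 → Z-8 (d²=8375141.00)
P6 → Z-7 (d²=223494856.00)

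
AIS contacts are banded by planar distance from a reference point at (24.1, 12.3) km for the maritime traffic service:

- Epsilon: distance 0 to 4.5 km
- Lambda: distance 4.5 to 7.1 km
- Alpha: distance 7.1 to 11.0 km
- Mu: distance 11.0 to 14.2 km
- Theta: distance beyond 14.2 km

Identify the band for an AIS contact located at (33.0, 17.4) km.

Distance = √((33.0−24.1)² + (17.4−12.3)²) = √(79.210 + 26.010) = 10.258 km.
7.1 ≤ 10.258 < 11.0 → Alpha.

Alpha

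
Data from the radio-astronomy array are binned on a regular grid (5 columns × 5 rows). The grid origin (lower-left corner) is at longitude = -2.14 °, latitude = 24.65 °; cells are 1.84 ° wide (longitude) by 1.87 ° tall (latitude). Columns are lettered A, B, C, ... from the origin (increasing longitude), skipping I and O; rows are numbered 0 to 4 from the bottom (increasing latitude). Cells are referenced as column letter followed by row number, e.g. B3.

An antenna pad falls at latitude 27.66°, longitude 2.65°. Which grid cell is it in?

Column index: ⌊(2.65 − -2.14) / 1.84⌋ = ⌊2.603⌋ = 2 → column C
Row offset from origin: ⌊(27.66 − 24.65) / 1.87⌋ = ⌊1.610⌋ = 1 → row 1

C1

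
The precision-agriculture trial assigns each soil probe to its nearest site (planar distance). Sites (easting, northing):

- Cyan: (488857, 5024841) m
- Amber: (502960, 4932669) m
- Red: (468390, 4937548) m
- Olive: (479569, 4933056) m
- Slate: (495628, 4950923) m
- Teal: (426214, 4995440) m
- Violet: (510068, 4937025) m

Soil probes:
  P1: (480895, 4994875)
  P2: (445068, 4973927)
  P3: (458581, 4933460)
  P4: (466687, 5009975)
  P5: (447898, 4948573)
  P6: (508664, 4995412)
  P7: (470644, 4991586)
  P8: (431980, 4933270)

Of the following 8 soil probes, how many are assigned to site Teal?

1

P1 → Cyan
P2 → Teal
P3 → Red
P4 → Cyan
P5 → Red
P6 → Cyan
P7 → Cyan
P8 → Red
1 of the 8 goes to Teal.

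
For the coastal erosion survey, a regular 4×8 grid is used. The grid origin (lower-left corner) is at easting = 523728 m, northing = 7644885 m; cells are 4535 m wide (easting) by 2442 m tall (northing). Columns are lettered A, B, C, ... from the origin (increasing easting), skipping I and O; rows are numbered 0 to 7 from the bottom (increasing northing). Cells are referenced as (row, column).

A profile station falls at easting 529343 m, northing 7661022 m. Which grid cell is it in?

Column index: ⌊(529343 − 523728) / 4535⌋ = ⌊1.238⌋ = 1 → column B
Row offset from origin: ⌊(7661022 − 7644885) / 2442⌋ = ⌊6.608⌋ = 6 → row 6

(6, B)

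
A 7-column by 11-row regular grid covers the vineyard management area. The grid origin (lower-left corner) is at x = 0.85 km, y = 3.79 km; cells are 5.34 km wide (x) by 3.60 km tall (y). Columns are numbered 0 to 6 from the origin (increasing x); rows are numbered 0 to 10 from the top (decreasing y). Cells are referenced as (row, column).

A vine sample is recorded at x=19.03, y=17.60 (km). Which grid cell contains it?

Column index: ⌊(19.03 − 0.85) / 5.34⌋ = ⌊3.404⌋ = 3
Row offset from origin: ⌊(17.60 − 3.79) / 3.60⌋ = ⌊3.836⌋ = 3 → row 7 (counted from top)

(7, 3)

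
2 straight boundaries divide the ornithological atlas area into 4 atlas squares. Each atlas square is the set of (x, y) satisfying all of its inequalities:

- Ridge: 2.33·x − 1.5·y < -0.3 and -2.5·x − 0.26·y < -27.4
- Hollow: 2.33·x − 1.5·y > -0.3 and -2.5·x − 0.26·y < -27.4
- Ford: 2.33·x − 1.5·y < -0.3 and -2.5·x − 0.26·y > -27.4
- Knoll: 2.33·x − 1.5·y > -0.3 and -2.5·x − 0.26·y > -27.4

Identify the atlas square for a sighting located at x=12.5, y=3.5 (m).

Hollow

2.33·12.5 − 1.5·3.5 = 23.875, which is > -0.3
-2.5·12.5 − 0.26·3.5 = -32.160, which is < -27.4
This sign pattern matches Hollow.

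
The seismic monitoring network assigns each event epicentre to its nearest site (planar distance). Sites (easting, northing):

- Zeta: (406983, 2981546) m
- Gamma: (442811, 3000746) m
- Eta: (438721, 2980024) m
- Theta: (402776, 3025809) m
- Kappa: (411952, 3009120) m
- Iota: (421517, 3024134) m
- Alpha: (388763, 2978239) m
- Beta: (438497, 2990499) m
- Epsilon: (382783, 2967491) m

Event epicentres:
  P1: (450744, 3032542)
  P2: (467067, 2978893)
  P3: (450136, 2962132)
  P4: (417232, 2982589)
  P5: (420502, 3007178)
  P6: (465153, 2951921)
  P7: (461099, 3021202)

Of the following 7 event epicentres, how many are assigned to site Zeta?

P1 → Iota
P2 → Eta
P3 → Eta
P4 → Zeta
P5 → Kappa
P6 → Eta
P7 → Gamma
1 of the 7 goes to Zeta.

1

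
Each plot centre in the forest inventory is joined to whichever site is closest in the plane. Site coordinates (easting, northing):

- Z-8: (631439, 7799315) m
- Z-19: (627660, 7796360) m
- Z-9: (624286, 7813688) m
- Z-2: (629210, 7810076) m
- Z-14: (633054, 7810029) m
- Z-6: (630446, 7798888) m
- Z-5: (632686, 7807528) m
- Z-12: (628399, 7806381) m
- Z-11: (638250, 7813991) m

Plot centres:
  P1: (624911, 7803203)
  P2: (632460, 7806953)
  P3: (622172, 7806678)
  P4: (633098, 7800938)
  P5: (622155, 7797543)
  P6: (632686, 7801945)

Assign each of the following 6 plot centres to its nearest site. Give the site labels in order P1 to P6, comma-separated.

P1 → Z-12 (d²=22265828.00)
P2 → Z-5 (d²=381701.00)
P3 → Z-12 (d²=38863738.00)
P4 → Z-8 (d²=5386410.00)
P5 → Z-19 (d²=31704514.00)
P6 → Z-8 (d²=8471909.00)

Z-12, Z-5, Z-12, Z-8, Z-19, Z-8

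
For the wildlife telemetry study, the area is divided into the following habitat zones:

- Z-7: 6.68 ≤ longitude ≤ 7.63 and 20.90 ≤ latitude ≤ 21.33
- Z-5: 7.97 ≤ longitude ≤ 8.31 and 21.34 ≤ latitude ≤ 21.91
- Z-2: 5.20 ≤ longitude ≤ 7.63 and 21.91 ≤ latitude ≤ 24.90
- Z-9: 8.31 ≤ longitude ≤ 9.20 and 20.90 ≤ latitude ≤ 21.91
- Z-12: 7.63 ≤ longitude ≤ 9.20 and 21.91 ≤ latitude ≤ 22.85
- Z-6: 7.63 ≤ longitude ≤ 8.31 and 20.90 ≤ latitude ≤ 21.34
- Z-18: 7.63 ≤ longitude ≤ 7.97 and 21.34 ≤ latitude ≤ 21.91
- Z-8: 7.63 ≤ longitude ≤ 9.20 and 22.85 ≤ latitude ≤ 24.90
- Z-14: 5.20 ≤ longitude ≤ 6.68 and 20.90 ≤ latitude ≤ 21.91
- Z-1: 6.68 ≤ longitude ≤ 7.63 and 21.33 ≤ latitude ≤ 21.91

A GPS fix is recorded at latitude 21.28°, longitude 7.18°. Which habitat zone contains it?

Z-7

The point has longitude = 7.18 and latitude = 21.28.
Only Z-7 satisfies 6.68 ≤ longitude ≤ 7.63 and 20.90 ≤ latitude ≤ 21.33.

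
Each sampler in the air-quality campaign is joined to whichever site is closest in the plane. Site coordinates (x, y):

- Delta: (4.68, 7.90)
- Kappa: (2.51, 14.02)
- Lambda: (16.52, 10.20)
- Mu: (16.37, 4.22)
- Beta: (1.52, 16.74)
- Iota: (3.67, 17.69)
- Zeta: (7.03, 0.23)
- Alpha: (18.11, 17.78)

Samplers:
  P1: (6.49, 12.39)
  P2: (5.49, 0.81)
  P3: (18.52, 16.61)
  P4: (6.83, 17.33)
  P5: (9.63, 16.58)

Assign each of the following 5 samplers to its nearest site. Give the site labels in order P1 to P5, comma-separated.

Kappa, Zeta, Alpha, Iota, Iota

P1 → Kappa (d²=18.50)
P2 → Zeta (d²=2.71)
P3 → Alpha (d²=1.54)
P4 → Iota (d²=10.12)
P5 → Iota (d²=36.75)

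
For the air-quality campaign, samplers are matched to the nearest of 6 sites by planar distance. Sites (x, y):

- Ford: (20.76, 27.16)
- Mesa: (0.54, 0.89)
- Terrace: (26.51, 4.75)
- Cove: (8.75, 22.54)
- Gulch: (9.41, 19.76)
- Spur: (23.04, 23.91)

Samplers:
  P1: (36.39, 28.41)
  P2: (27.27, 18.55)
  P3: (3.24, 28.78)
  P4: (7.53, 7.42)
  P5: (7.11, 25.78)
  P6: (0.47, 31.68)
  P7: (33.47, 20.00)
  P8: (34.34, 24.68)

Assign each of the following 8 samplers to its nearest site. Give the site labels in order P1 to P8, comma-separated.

Spur, Spur, Cove, Mesa, Cove, Cove, Spur, Spur

P1 → Spur (d²=198.47)
P2 → Spur (d²=46.62)
P3 → Cove (d²=69.30)
P4 → Mesa (d²=91.50)
P5 → Cove (d²=13.19)
P6 → Cove (d²=152.10)
P7 → Spur (d²=124.07)
P8 → Spur (d²=128.28)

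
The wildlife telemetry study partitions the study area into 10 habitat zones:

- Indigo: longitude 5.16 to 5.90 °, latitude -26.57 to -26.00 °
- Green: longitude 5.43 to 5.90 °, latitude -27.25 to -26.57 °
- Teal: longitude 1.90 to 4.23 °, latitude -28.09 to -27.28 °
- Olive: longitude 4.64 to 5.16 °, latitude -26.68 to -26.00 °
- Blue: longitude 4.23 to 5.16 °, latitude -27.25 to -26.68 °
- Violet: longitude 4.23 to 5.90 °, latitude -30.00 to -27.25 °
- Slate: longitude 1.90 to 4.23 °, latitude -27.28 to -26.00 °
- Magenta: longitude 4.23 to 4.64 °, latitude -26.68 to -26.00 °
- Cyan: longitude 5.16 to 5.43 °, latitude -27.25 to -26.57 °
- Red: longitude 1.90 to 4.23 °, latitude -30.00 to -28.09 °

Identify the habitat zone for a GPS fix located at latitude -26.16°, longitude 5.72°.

Indigo

The point has longitude = 5.72 and latitude = -26.16.
Only Indigo satisfies 5.16 ≤ longitude ≤ 5.90 and -26.57 ≤ latitude ≤ -26.00.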